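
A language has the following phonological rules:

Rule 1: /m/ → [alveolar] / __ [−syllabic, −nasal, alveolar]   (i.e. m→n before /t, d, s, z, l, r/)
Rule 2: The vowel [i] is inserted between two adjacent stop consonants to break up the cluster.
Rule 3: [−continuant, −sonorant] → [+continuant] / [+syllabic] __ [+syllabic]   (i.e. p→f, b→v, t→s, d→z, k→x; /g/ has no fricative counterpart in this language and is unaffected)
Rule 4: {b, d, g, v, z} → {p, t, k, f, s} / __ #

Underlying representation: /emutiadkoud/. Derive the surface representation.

emusiazixout

Rule 1 (nasal place assimilation): no segment meets the environment; /emutiadkoud/ is unchanged.
Rule 2 (stop-cluster i-epenthesis): /d/ and /k/ form a stop–stop cluster, so [i] is inserted between them. /emutiadkoud/ → emutiadikoud.
Rule 3 (intervocalic spirantization): /t/ is a stop between vowels /u/ and /i/, so it spirantizes to the fricative [s]. /d/ is a stop between vowels /a/ and /i/, so it spirantizes to the fricative [z]. /k/ is a stop between vowels /i/ and /o/, so it spirantizes to the fricative [x]. /emutiadikoud/ → emusiazixoud.
Rule 4 (final devoicing): /d/ is a voiced obstruent in word-final position, so it devoices to [t]. /emusiazixoud/ → emusiazixout.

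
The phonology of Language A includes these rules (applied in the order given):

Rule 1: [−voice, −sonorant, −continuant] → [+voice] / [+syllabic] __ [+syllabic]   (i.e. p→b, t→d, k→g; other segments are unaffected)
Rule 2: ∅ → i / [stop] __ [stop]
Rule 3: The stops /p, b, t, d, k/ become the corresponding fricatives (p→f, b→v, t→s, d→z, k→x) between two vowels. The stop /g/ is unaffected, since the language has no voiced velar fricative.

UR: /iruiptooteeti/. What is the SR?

iruifisoozeezi

Rule 1 (intervocalic voicing): /t/ is a voiceless stop between vowels /o/ and /e/, so it voices to [d]. /t/ is a voiceless stop between vowels /e/ and /i/, so it voices to [d]. /iruiptooteeti/ → iruiptoodeedi.
Rule 2 (stop-cluster i-epenthesis): /p/ and /t/ form a stop–stop cluster, so [i] is inserted between them. /iruiptoodeedi/ → iruipitoodeedi.
Rule 3 (intervocalic spirantization): /p/ is a stop between vowels /i/ and /i/, so it spirantizes to the fricative [f]. /t/ is a stop between vowels /i/ and /o/, so it spirantizes to the fricative [s]. /d/ is a stop between vowels /o/ and /e/, so it spirantizes to the fricative [z]. /d/ is a stop between vowels /e/ and /i/, so it spirantizes to the fricative [z]. /iruipitoodeedi/ → iruifisoozeezi.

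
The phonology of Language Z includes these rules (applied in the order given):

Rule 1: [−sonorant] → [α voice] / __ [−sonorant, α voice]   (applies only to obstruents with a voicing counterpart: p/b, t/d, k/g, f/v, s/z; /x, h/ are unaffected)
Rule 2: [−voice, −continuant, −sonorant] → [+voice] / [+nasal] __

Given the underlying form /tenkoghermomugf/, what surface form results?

Rule 1 (regressive voicing assimilation): /g/ precedes the voiceless obstruent /h/, so it devoices to [k] by assimilation. /g/ precedes the voiceless obstruent /f/, so it devoices to [k] by assimilation. /tenkoghermomugf/ → tenkokhermomukf.
Rule 2 (post-nasal voicing): /k/ is a voiceless stop immediately after the nasal /n/, so it voices to [g]. /tenkokhermomukf/ → tengokhermomukf.

tengokhermomukf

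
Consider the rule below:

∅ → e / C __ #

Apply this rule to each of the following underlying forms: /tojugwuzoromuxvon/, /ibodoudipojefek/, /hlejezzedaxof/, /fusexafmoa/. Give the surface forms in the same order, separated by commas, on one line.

tojugwuzoromuxvone, ibodoudipojefeke, hlejezzedaxofe, fusexafmoa

/tojugwuzoromuxvon/: the form ends in the consonant /n/, so [e] is inserted word-finally. → [tojugwuzoromuxvone].
/ibodoudipojefek/: the form ends in the consonant /k/, so [e] is inserted word-finally. → [ibodoudipojefeke].
/hlejezzedaxof/: the form ends in the consonant /f/, so [e] is inserted word-finally. → [hlejezzedaxofe].
/fusexafmoa/: the rule's environment is not met; surfaces unchanged as [fusexafmoa].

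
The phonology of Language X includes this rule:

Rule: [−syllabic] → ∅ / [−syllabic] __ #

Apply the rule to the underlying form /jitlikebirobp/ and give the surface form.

/p/ is the second consonant of a word-final cluster /bp/, so it deletes.
Surface form: [jitlikebirob].

jitlikebirob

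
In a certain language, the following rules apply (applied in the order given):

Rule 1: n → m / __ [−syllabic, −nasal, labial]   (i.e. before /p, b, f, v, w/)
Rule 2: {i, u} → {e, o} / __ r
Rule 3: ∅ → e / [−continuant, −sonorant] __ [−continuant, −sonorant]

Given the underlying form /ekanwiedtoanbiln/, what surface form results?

ekamwiedetoambiln

Rule 1 (nasal place assimilation): /n/ precedes the labial consonant /w/, so it assimilates in place to [m]. /n/ precedes the labial consonant /b/, so it assimilates in place to [m]. /ekanwiedtoanbiln/ → ekamwiedtoambiln.
Rule 2 (pre-rhotic lowering): no segment meets the environment; /ekamwiedtoambiln/ is unchanged.
Rule 3 (stop-cluster e-epenthesis): /d/ and /t/ form a stop–stop cluster, so [e] is inserted between them. /ekamwiedtoambiln/ → ekamwiedetoambiln.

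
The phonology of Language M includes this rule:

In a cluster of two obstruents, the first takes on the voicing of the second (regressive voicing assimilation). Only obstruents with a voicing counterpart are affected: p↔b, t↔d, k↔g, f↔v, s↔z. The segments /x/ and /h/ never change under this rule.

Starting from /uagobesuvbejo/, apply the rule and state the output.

No segment of /uagobesuvbejo/ meets the structural description of the rule, so the form surfaces unchanged.

uagobesuvbejo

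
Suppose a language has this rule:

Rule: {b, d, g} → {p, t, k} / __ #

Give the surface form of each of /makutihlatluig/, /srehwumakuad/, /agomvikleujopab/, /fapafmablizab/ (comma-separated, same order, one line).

makutihlatluik, srehwumakuat, agomvikleujopap, fapafmablizap

/makutihlatluig/: /g/ is a voiced stop in word-final position, so it devoices to [k]. → [makutihlatluik].
/srehwumakuad/: /d/ is a voiced stop in word-final position, so it devoices to [t]. → [srehwumakuat].
/agomvikleujopab/: /b/ is a voiced stop in word-final position, so it devoices to [p]. → [agomvikleujopap].
/fapafmablizab/: /b/ is a voiced stop in word-final position, so it devoices to [p]. → [fapafmablizap].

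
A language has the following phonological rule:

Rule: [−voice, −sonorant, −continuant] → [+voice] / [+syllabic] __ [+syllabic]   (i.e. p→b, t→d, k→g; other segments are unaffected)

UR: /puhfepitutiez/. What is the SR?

puhfebidudiez

Scanning /puhfepitutiez/: /p/ at position 1 is not in the conditioning environment; /p/ is a voiceless stop between vowels /e/ and /i/, so it voices to [b]; /t/ is a voiceless stop between vowels /i/ and /u/, so it voices to [d]; /t/ is a voiceless stop between vowels /u/ and /i/, so it voices to [d].
Result: [puhfebidudiez].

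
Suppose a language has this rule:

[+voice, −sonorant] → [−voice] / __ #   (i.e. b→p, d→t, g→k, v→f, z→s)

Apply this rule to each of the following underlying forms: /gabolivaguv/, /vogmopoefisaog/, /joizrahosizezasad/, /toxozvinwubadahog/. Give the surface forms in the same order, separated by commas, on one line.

gabolivaguf, vogmopoefisaok, joizrahosizezasat, toxozvinwubadahok

/gabolivaguv/: /v/ is a voiced obstruent in word-final position, so it devoices to [f]. → [gabolivaguf].
/vogmopoefisaog/: /g/ is a voiced obstruent in word-final position, so it devoices to [k]. → [vogmopoefisaok].
/joizrahosizezasad/: /d/ is a voiced obstruent in word-final position, so it devoices to [t]. → [joizrahosizezasat].
/toxozvinwubadahog/: /g/ is a voiced obstruent in word-final position, so it devoices to [k]. → [toxozvinwubadahok].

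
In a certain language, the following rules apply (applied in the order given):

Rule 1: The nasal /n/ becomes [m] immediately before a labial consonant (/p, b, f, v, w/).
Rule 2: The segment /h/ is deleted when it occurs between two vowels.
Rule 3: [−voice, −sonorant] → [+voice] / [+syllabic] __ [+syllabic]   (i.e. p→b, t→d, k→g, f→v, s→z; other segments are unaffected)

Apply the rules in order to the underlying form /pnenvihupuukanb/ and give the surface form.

Rule 1 (nasal place assimilation): /n/ precedes the labial consonant /v/, so it assimilates in place to [m]. /n/ precedes the labial consonant /b/, so it assimilates in place to [m]. /pnenvihupuukanb/ → pnemvihupuukamb.
Rule 2 (intervocalic h-deletion): /h/ occurs between vowels /i/ and /u/, so it deletes. /pnemvihupuukamb/ → pnemviupuukamb.
Rule 3 (intervocalic voicing): /p/ is a voiceless obstruent between vowels /u/ and /u/, so it voices to [b]. /k/ is a voiceless obstruent between vowels /u/ and /a/, so it voices to [g]. /pnemviupuukamb/ → pnemviubuugamb.

pnemviubuugamb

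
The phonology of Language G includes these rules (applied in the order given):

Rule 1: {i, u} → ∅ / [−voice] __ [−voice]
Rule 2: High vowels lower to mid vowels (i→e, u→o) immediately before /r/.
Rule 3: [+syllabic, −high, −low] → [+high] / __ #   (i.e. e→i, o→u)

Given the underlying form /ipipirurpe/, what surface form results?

ipperorpi

Rule 1 (high vowel syncope): /i/ is a high vowel flanked by voiceless consonants /p/ and /p/, so it deletes. /ipipirurpe/ → ippirurpe.
Rule 2 (pre-rhotic lowering): /i/ is a high vowel immediately before /r/, so it lowers to [e]. /u/ is a high vowel immediately before /r/, so it lowers to [o]. /ippirurpe/ → ipperorpe.
Rule 3 (final vowel raising): /e/ is a mid vowel in word-final position, so it raises to [i]. /ipperorpe/ → ipperorpi.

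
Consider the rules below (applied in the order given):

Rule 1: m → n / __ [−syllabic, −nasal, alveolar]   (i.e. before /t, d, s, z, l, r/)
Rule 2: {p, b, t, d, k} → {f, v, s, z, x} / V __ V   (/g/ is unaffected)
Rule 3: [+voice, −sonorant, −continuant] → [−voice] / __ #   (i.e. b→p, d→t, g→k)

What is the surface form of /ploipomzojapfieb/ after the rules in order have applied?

ploifonzojapfiep

Rule 1 (nasal place assimilation): /m/ precedes the alveolar consonant /z/, so it assimilates in place to [n]. /ploipomzojapfieb/ → ploiponzojapfieb.
Rule 2 (intervocalic spirantization): /p/ is a stop between vowels /i/ and /o/, so it spirantizes to the fricative [f]. /ploiponzojapfieb/ → ploifonzojapfieb.
Rule 3 (final devoicing): /b/ is a voiced stop in word-final position, so it devoices to [p]. /ploifonzojapfieb/ → ploifonzojapfiep.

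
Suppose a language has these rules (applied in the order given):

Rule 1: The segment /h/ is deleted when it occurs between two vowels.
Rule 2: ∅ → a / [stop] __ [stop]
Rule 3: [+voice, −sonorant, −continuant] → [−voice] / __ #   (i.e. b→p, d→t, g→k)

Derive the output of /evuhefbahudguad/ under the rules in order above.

evuefbaudaguat

Rule 1 (intervocalic h-deletion): /h/ occurs between vowels /u/ and /e/, so it deletes. /h/ occurs between vowels /a/ and /u/, so it deletes. /evuhefbahudguad/ → evuefbaudguad.
Rule 2 (stop-cluster a-epenthesis): /d/ and /g/ form a stop–stop cluster, so [a] is inserted between them. /evuefbaudguad/ → evuefbaudaguad.
Rule 3 (final devoicing): /d/ is a voiced stop in word-final position, so it devoices to [t]. /evuefbaudaguad/ → evuefbaudaguat.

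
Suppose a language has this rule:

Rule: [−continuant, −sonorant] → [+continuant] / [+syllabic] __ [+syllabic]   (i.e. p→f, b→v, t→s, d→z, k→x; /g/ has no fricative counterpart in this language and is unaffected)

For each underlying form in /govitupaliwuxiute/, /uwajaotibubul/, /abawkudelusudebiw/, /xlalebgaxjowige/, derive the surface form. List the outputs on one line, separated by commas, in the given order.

govisufaliwuxiuse, uwajaosivuvul, avawkuzelusuzeviw, xlalebgaxjowige

/govitupaliwuxiute/: /t/ is a stop between vowels /i/ and /u/, so it spirantizes to the fricative [s]. /p/ is a stop between vowels /u/ and /a/, so it spirantizes to the fricative [f]. /t/ is a stop between vowels /u/ and /e/, so it spirantizes to the fricative [s]. → [govisufaliwuxiuse].
/uwajaotibubul/: /t/ is a stop between vowels /o/ and /i/, so it spirantizes to the fricative [s]. /b/ is a stop between vowels /i/ and /u/, so it spirantizes to the fricative [v]. /b/ is a stop between vowels /u/ and /u/, so it spirantizes to the fricative [v]. → [uwajaosivuvul].
/abawkudelusudebiw/: /b/ is a stop between vowels /a/ and /a/, so it spirantizes to the fricative [v]. /d/ is a stop between vowels /u/ and /e/, so it spirantizes to the fricative [z]. /d/ is a stop between vowels /u/ and /e/, so it spirantizes to the fricative [z]. /b/ is a stop between vowels /e/ and /i/, so it spirantizes to the fricative [v]. → [avawkuzelusuzeviw].
/xlalebgaxjowige/: the rule's environment is not met; surfaces unchanged as [xlalebgaxjowige].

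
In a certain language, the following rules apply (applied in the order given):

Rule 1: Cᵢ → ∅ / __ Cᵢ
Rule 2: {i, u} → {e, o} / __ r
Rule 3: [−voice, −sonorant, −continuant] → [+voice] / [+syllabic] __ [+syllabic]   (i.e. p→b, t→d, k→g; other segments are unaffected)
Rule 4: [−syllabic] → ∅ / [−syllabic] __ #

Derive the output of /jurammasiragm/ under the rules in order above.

joramaserag

Rule 1 (degemination): /mm/ is a geminate; the first /m/ deletes. /jurammasiragm/ → juramasiragm.
Rule 2 (pre-rhotic lowering): /u/ is a high vowel immediately before /r/, so it lowers to [o]. /i/ is a high vowel immediately before /r/, so it lowers to [e]. /juramasiragm/ → joramaseragm.
Rule 3 (intervocalic voicing): no segment meets the environment; /joramaseragm/ is unchanged.
Rule 4 (final cluster simplification): /m/ is the second consonant of a word-final cluster /gm/, so it deletes. /joramaseragm/ → joramaserag.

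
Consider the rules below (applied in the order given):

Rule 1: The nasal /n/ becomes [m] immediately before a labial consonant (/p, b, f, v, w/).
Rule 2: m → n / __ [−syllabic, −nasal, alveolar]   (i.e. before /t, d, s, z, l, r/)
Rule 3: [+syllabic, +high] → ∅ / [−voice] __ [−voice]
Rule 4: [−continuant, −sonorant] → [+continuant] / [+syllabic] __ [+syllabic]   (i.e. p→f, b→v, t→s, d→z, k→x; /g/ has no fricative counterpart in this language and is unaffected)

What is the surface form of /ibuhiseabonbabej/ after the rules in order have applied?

Rule 1 (nasal place assimilation): /n/ precedes the labial consonant /b/, so it assimilates in place to [m]. /ibuhiseabonbabej/ → ibuhiseabombabej.
Rule 2 (nasal place assimilation): no segment meets the environment; /ibuhiseabombabej/ is unchanged.
Rule 3 (high vowel syncope): /i/ is a high vowel flanked by voiceless consonants /h/ and /s/, so it deletes. /ibuhiseabombabej/ → ibuhseabombabej.
Rule 4 (intervocalic spirantization): /b/ is a stop between vowels /i/ and /u/, so it spirantizes to the fricative [v]. /b/ is a stop between vowels /a/ and /o/, so it spirantizes to the fricative [v]. /b/ is a stop between vowels /a/ and /e/, so it spirantizes to the fricative [v]. /ibuhseabombabej/ → ivuhseavombavej.

ivuhseavombavej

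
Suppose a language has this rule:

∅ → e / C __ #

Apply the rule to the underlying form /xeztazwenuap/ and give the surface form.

the form ends in the consonant /p/, so [e] is inserted word-finally.
Surface form: [xeztazwenuape].

xeztazwenuape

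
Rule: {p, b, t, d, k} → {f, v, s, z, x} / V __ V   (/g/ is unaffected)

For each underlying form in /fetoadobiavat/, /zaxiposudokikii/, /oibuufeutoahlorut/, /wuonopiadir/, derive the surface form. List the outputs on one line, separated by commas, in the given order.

/fetoadobiavat/: /t/ is a stop between vowels /e/ and /o/, so it spirantizes to the fricative [s]. /d/ is a stop between vowels /a/ and /o/, so it spirantizes to the fricative [z]. /b/ is a stop between vowels /o/ and /i/, so it spirantizes to the fricative [v]. → [fesoazoviavat].
/zaxiposudokikii/: /p/ is a stop between vowels /i/ and /o/, so it spirantizes to the fricative [f]. /d/ is a stop between vowels /u/ and /o/, so it spirantizes to the fricative [z]. /k/ is a stop between vowels /o/ and /i/, so it spirantizes to the fricative [x]. /k/ is a stop between vowels /i/ and /i/, so it spirantizes to the fricative [x]. → [zaxifosuzoxixii].
/oibuufeutoahlorut/: /b/ is a stop between vowels /i/ and /u/, so it spirantizes to the fricative [v]. /t/ is a stop between vowels /u/ and /o/, so it spirantizes to the fricative [s]. → [oivuufeusoahlorut].
/wuonopiadir/: /p/ is a stop between vowels /o/ and /i/, so it spirantizes to the fricative [f]. /d/ is a stop between vowels /a/ and /i/, so it spirantizes to the fricative [z]. → [wuonofiazir].

fesoazoviavat, zaxifosuzoxixii, oivuufeusoahlorut, wuonofiazir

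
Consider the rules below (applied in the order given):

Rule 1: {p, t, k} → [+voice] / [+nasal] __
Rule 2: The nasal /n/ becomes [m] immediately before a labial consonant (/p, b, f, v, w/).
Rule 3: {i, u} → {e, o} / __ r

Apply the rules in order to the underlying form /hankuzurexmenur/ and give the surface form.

Rule 1 (post-nasal voicing): /k/ is a voiceless stop immediately after the nasal /n/, so it voices to [g]. /hankuzurexmenur/ → hanguzurexmenur.
Rule 2 (nasal place assimilation): no segment meets the environment; /hanguzurexmenur/ is unchanged.
Rule 3 (pre-rhotic lowering): /u/ is a high vowel immediately before /r/, so it lowers to [o]. /u/ is a high vowel immediately before /r/, so it lowers to [o]. /hanguzurexmenur/ → hanguzorexmenor.

hanguzorexmenor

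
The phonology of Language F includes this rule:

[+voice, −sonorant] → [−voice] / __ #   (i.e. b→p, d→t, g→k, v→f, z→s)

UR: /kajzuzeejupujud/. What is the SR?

kajzuzeejupujut

Scanning /kajzuzeejupujud/: /z/ at position 4 is not in the conditioning environment; /z/ at position 6 is not in the conditioning environment; /d/ is a voiced obstruent in word-final position, so it devoices to [t].
Result: [kajzuzeejupujut].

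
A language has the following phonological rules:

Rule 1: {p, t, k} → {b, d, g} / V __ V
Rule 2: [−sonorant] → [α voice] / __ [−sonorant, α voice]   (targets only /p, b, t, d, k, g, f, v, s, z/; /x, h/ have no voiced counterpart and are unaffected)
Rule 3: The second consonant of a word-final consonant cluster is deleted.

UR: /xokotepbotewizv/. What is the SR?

xogodebbodewiz

Rule 1 (intervocalic voicing): /k/ is a voiceless stop between vowels /o/ and /o/, so it voices to [g]. /t/ is a voiceless stop between vowels /o/ and /e/, so it voices to [d]. /t/ is a voiceless stop between vowels /o/ and /e/, so it voices to [d]. /xokotepbotewizv/ → xogodepbodewizv.
Rule 2 (regressive voicing assimilation): /p/ precedes the voiced obstruent /b/, so it voices to [b] by assimilation. /xogodepbodewizv/ → xogodebbodewizv.
Rule 3 (final cluster simplification): /v/ is the second consonant of a word-final cluster /zv/, so it deletes. /xogodebbodewizv/ → xogodebbodewiz.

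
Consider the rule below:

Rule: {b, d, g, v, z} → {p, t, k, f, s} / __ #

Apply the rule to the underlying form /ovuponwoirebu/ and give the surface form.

ovuponwoirebu

No segment of /ovuponwoirebu/ meets the structural description of the rule, so the form surfaces unchanged.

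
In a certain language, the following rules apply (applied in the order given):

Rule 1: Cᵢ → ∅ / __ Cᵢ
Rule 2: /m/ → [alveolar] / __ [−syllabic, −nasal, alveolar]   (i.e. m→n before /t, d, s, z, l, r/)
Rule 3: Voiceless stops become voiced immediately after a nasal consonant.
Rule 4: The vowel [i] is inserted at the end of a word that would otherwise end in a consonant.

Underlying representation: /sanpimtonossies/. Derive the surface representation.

sanbindonosiesi

Rule 1 (degemination): /ss/ is a geminate; the first /s/ deletes. /sanpimtonossies/ → sanpimtonosies.
Rule 2 (nasal place assimilation): /m/ precedes the alveolar consonant /t/, so it assimilates in place to [n]. /sanpimtonosies/ → sanpintonosies.
Rule 3 (post-nasal voicing): /p/ is a voiceless stop immediately after the nasal /n/, so it voices to [b]. /t/ is a voiceless stop immediately after the nasal /n/, so it voices to [d]. /sanpintonosies/ → sanbindonosies.
Rule 4 (final i-epenthesis): the form ends in the consonant /s/, so [i] is inserted word-finally. /sanbindonosies/ → sanbindonosiesi.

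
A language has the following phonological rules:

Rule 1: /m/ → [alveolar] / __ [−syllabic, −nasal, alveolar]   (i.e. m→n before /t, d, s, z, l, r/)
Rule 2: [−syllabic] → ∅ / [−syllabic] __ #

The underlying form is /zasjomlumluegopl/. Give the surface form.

Rule 1 (nasal place assimilation): /m/ precedes the alveolar consonant /l/, so it assimilates in place to [n]. /m/ precedes the alveolar consonant /l/, so it assimilates in place to [n]. /zasjomlumluegopl/ → zasjonlunluegopl.
Rule 2 (final cluster simplification): /l/ is the second consonant of a word-final cluster /pl/, so it deletes. /zasjonlunluegopl/ → zasjonlunluegop.

zasjonlunluegop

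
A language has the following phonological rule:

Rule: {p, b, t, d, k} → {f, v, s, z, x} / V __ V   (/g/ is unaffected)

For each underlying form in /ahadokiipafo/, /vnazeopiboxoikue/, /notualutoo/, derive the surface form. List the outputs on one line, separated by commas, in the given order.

ahazoxiifafo, vnazeofivoxoixue, nosualusoo

/ahadokiipafo/: /d/ is a stop between vowels /a/ and /o/, so it spirantizes to the fricative [z]. /k/ is a stop between vowels /o/ and /i/, so it spirantizes to the fricative [x]. /p/ is a stop between vowels /i/ and /a/, so it spirantizes to the fricative [f]. → [ahazoxiifafo].
/vnazeopiboxoikue/: /p/ is a stop between vowels /o/ and /i/, so it spirantizes to the fricative [f]. /b/ is a stop between vowels /i/ and /o/, so it spirantizes to the fricative [v]. /k/ is a stop between vowels /i/ and /u/, so it spirantizes to the fricative [x]. → [vnazeofivoxoixue].
/notualutoo/: /t/ is a stop between vowels /o/ and /u/, so it spirantizes to the fricative [s]. /t/ is a stop between vowels /u/ and /o/, so it spirantizes to the fricative [s]. → [nosualusoo].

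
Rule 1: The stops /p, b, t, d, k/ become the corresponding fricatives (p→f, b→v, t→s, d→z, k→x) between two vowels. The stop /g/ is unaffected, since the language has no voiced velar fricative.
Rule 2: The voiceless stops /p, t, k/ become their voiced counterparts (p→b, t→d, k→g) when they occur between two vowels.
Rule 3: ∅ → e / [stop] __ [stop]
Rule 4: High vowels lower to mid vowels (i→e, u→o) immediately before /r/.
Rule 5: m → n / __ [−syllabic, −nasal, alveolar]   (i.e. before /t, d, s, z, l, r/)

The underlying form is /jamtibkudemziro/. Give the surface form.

Rule 1 (intervocalic spirantization): /d/ is a stop between vowels /u/ and /e/, so it spirantizes to the fricative [z]. /jamtibkudemziro/ → jamtibkuzemziro.
Rule 2 (intervocalic voicing): no segment meets the environment; /jamtibkuzemziro/ is unchanged.
Rule 3 (stop-cluster e-epenthesis): /b/ and /k/ form a stop–stop cluster, so [e] is inserted between them. /jamtibkuzemziro/ → jamtibekuzemziro.
Rule 4 (pre-rhotic lowering): /i/ is a high vowel immediately before /r/, so it lowers to [e]. /jamtibekuzemziro/ → jamtibekuzemzero.
Rule 5 (nasal place assimilation): /m/ precedes the alveolar consonant /t/, so it assimilates in place to [n]. /m/ precedes the alveolar consonant /z/, so it assimilates in place to [n]. /jamtibekuzemzero/ → jantibekuzenzero.

jantibekuzenzero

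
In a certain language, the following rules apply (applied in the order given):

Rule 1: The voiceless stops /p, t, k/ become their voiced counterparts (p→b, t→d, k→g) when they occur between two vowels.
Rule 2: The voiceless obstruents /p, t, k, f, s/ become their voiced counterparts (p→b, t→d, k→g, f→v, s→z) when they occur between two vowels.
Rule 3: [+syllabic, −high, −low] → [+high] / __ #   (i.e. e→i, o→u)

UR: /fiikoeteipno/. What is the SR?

fiigoedeipnu

Rule 1 (intervocalic voicing): /k/ is a voiceless stop between vowels /i/ and /o/, so it voices to [g]. /t/ is a voiceless stop between vowels /e/ and /e/, so it voices to [d]. /fiikoeteipno/ → fiigoedeipno.
Rule 2 (intervocalic voicing): no segment meets the environment; /fiigoedeipno/ is unchanged.
Rule 3 (final vowel raising): /o/ is a mid vowel in word-final position, so it raises to [u]. /fiigoedeipno/ → fiigoedeipnu.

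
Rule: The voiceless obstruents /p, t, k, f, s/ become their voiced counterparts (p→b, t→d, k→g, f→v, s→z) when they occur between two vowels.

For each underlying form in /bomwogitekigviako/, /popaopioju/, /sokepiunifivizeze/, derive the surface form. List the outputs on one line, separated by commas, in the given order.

bomwogidegigviago, pobaobioju, sogebiunivivizeze

/bomwogitekigviako/: /t/ is a voiceless obstruent between vowels /i/ and /e/, so it voices to [d]. /k/ is a voiceless obstruent between vowels /e/ and /i/, so it voices to [g]. /k/ is a voiceless obstruent between vowels /a/ and /o/, so it voices to [g]. → [bomwogidegigviago].
/popaopioju/: /p/ is a voiceless obstruent between vowels /o/ and /a/, so it voices to [b]. /p/ is a voiceless obstruent between vowels /o/ and /i/, so it voices to [b]. → [pobaobioju].
/sokepiunifivizeze/: /k/ is a voiceless obstruent between vowels /o/ and /e/, so it voices to [g]. /p/ is a voiceless obstruent between vowels /e/ and /i/, so it voices to [b]. /f/ is a voiceless obstruent between vowels /i/ and /i/, so it voices to [v]. → [sogebiunivivizeze].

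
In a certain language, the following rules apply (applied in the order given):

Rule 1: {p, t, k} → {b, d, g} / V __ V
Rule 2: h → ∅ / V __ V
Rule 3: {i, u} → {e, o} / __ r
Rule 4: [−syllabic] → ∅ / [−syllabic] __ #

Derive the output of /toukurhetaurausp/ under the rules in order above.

Rule 1 (intervocalic voicing): /k/ is a voiceless stop between vowels /u/ and /u/, so it voices to [g]. /t/ is a voiceless stop between vowels /e/ and /a/, so it voices to [d]. /toukurhetaurausp/ → tougurhedaurausp.
Rule 2 (intervocalic h-deletion): no segment meets the environment; /tougurhedaurausp/ is unchanged.
Rule 3 (pre-rhotic lowering): /u/ is a high vowel immediately before /r/, so it lowers to [o]. /u/ is a high vowel immediately before /r/, so it lowers to [o]. /tougurhedaurausp/ → tougorhedaorausp.
Rule 4 (final cluster simplification): /p/ is the second consonant of a word-final cluster /sp/, so it deletes. /tougorhedaorausp/ → tougorhedaoraus.

tougorhedaoraus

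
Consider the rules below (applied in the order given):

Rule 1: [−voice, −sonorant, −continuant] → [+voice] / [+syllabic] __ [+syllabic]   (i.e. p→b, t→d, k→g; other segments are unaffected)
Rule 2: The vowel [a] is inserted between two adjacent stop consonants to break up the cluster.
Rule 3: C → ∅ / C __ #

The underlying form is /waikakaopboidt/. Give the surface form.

waigagaopaboidat

Rule 1 (intervocalic voicing): /k/ is a voiceless stop between vowels /i/ and /a/, so it voices to [g]. /k/ is a voiceless stop between vowels /a/ and /a/, so it voices to [g]. /waikakaopboidt/ → waigagaopboidt.
Rule 2 (stop-cluster a-epenthesis): /p/ and /b/ form a stop–stop cluster, so [a] is inserted between them. /d/ and /t/ form a stop–stop cluster, so [a] is inserted between them. /waigagaopboidt/ → waigagaopaboidat.
Rule 3 (final cluster simplification): no segment meets the environment; /waigagaopaboidat/ is unchanged.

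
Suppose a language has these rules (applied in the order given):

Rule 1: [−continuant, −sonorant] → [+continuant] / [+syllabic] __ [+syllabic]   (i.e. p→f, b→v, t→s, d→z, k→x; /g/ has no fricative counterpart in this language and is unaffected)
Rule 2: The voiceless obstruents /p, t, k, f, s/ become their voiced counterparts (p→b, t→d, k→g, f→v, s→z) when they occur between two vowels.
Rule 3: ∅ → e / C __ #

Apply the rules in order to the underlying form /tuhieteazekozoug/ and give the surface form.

Rule 1 (intervocalic spirantization): /t/ is a stop between vowels /e/ and /e/, so it spirantizes to the fricative [s]. /k/ is a stop between vowels /e/ and /o/, so it spirantizes to the fricative [x]. /tuhieteazekozoug/ → tuhieseazexozoug.
Rule 2 (intervocalic voicing): /s/ is a voiceless obstruent between vowels /e/ and /e/, so it voices to [z]. /tuhieseazexozoug/ → tuhiezeazexozoug.
Rule 3 (final e-epenthesis): the form ends in the consonant /g/, so [e] is inserted word-finally. /tuhiezeazexozoug/ → tuhiezeazexozouge.

tuhiezeazexozouge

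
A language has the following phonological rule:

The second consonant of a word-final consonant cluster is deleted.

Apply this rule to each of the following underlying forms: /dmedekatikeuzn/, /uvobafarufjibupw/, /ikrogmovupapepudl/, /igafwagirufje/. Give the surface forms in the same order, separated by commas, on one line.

/dmedekatikeuzn/: /n/ is the second consonant of a word-final cluster /zn/, so it deletes. → [dmedekatikeuz].
/uvobafarufjibupw/: /w/ is the second consonant of a word-final cluster /pw/, so it deletes. → [uvobafarufjibup].
/ikrogmovupapepudl/: /l/ is the second consonant of a word-final cluster /dl/, so it deletes. → [ikrogmovupapepud].
/igafwagirufje/: the rule's environment is not met; surfaces unchanged as [igafwagirufje].

dmedekatikeuz, uvobafarufjibup, ikrogmovupapepud, igafwagirufje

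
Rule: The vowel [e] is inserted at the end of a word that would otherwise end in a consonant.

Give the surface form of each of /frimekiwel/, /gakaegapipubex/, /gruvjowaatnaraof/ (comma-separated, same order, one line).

/frimekiwel/: the form ends in the consonant /l/, so [e] is inserted word-finally. → [frimekiwele].
/gakaegapipubex/: the form ends in the consonant /x/, so [e] is inserted word-finally. → [gakaegapipubexe].
/gruvjowaatnaraof/: the form ends in the consonant /f/, so [e] is inserted word-finally. → [gruvjowaatnaraofe].

frimekiwele, gakaegapipubexe, gruvjowaatnaraofe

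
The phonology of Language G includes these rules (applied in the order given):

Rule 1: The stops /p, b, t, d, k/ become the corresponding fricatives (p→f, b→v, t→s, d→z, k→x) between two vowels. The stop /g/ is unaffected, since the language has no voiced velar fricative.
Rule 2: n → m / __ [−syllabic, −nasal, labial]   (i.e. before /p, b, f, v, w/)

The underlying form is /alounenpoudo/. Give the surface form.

alounempouzo

Rule 1 (intervocalic spirantization): /d/ is a stop between vowels /u/ and /o/, so it spirantizes to the fricative [z]. /alounenpoudo/ → alounenpouzo.
Rule 2 (nasal place assimilation): /n/ precedes the labial consonant /p/, so it assimilates in place to [m]. /alounenpouzo/ → alounempouzo.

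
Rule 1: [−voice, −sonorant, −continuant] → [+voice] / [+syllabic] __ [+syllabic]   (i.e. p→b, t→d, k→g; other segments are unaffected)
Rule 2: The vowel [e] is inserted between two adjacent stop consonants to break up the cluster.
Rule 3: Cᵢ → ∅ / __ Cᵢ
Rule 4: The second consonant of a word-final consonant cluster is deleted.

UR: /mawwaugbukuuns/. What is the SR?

Rule 1 (intervocalic voicing): /k/ is a voiceless stop between vowels /u/ and /u/, so it voices to [g]. /mawwaugbukuuns/ → mawwaugbuguuns.
Rule 2 (stop-cluster e-epenthesis): /g/ and /b/ form a stop–stop cluster, so [e] is inserted between them. /mawwaugbuguuns/ → mawwaugebuguuns.
Rule 3 (degemination): /ww/ is a geminate; the first /w/ deletes. /mawwaugebuguuns/ → mawaugebuguuns.
Rule 4 (final cluster simplification): /s/ is the second consonant of a word-final cluster /ns/, so it deletes. /mawaugebuguuns/ → mawaugebuguun.

mawaugebuguun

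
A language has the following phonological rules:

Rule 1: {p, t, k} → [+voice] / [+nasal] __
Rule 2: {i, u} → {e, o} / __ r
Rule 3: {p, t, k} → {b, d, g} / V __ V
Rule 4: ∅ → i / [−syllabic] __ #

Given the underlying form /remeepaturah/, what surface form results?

remeebadorahi

Rule 1 (post-nasal voicing): no segment meets the environment; /remeepaturah/ is unchanged.
Rule 2 (pre-rhotic lowering): /u/ is a high vowel immediately before /r/, so it lowers to [o]. /remeepaturah/ → remeepatorah.
Rule 3 (intervocalic voicing): /p/ is a voiceless stop between vowels /e/ and /a/, so it voices to [b]. /t/ is a voiceless stop between vowels /a/ and /o/, so it voices to [d]. /remeepatorah/ → remeebadorah.
Rule 4 (final i-epenthesis): the form ends in the consonant /h/, so [i] is inserted word-finally. /remeebadorah/ → remeebadorahi.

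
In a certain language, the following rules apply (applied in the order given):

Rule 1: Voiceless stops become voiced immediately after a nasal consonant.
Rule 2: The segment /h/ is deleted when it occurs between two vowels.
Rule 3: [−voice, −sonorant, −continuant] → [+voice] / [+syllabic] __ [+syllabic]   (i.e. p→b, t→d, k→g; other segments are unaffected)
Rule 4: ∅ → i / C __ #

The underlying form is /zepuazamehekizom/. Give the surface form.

Rule 1 (post-nasal voicing): no segment meets the environment; /zepuazamehekizom/ is unchanged.
Rule 2 (intervocalic h-deletion): /h/ occurs between vowels /e/ and /e/, so it deletes. /zepuazamehekizom/ → zepuazameekizom.
Rule 3 (intervocalic voicing): /p/ is a voiceless stop between vowels /e/ and /u/, so it voices to [b]. /k/ is a voiceless stop between vowels /e/ and /i/, so it voices to [g]. /zepuazameekizom/ → zebuazameegizom.
Rule 4 (final i-epenthesis): the form ends in the consonant /m/, so [i] is inserted word-finally. /zebuazameegizom/ → zebuazameegizomi.

zebuazameegizomi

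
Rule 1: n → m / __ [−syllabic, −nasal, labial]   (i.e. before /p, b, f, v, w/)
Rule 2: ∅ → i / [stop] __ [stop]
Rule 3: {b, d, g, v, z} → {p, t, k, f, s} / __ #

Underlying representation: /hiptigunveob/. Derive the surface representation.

Rule 1 (nasal place assimilation): /n/ precedes the labial consonant /v/, so it assimilates in place to [m]. /hiptigunveob/ → hiptigumveob.
Rule 2 (stop-cluster i-epenthesis): /p/ and /t/ form a stop–stop cluster, so [i] is inserted between them. /hiptigumveob/ → hipitigumveob.
Rule 3 (final devoicing): /b/ is a voiced obstruent in word-final position, so it devoices to [p]. /hipitigumveob/ → hipitigumveop.

hipitigumveop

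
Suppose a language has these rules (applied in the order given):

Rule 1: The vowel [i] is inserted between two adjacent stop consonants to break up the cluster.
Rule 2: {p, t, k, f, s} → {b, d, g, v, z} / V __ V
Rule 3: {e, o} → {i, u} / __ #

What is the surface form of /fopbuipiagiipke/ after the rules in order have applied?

fobibuibiagiibigi

Rule 1 (stop-cluster i-epenthesis): /p/ and /b/ form a stop–stop cluster, so [i] is inserted between them. /p/ and /k/ form a stop–stop cluster, so [i] is inserted between them. /fopbuipiagiipke/ → fopibuipiagiipike.
Rule 2 (intervocalic voicing): /p/ is a voiceless obstruent between vowels /o/ and /i/, so it voices to [b]. /p/ is a voiceless obstruent between vowels /i/ and /i/, so it voices to [b]. /p/ is a voiceless obstruent between vowels /i/ and /i/, so it voices to [b]. /k/ is a voiceless obstruent between vowels /i/ and /e/, so it voices to [g]. /fopibuipiagiipike/ → fobibuibiagiibige.
Rule 3 (final vowel raising): /e/ is a mid vowel in word-final position, so it raises to [i]. /fobibuibiagiibige/ → fobibuibiagiibigi.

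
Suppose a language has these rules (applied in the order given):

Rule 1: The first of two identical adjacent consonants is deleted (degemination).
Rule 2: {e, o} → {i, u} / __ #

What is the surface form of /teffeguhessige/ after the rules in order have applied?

Rule 1 (degemination): /ff/ is a geminate; the first /f/ deletes. /ss/ is a geminate; the first /s/ deletes. /teffeguhessige/ → tefeguhesige.
Rule 2 (final vowel raising): /e/ is a mid vowel in word-final position, so it raises to [i]. /tefeguhesige/ → tefeguhesigi.

tefeguhesigi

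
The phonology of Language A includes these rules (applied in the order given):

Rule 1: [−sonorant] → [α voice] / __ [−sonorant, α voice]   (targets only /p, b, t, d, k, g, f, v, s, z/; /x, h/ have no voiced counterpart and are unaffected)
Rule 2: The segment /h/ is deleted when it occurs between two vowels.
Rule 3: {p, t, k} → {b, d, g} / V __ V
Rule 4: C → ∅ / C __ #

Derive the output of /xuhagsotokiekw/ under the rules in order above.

xuaksodogiek

Rule 1 (regressive voicing assimilation): /g/ precedes the voiceless obstruent /s/, so it devoices to [k] by assimilation. /xuhagsotokiekw/ → xuhaksotokiekw.
Rule 2 (intervocalic h-deletion): /h/ occurs between vowels /u/ and /a/, so it deletes. /xuhaksotokiekw/ → xuaksotokiekw.
Rule 3 (intervocalic voicing): /t/ is a voiceless stop between vowels /o/ and /o/, so it voices to [d]. /k/ is a voiceless stop between vowels /o/ and /i/, so it voices to [g]. /xuaksotokiekw/ → xuaksodogiekw.
Rule 4 (final cluster simplification): /w/ is the second consonant of a word-final cluster /kw/, so it deletes. /xuaksodogiekw/ → xuaksodogiek.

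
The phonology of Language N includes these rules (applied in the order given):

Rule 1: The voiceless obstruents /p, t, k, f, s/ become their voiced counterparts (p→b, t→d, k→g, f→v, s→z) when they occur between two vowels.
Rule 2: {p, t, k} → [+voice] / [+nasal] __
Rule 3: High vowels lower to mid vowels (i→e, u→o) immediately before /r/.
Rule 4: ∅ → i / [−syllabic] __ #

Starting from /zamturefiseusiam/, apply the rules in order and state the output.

zamdorevizeuziami

Rule 1 (intervocalic voicing): /f/ is a voiceless obstruent between vowels /e/ and /i/, so it voices to [v]. /s/ is a voiceless obstruent between vowels /i/ and /e/, so it voices to [z]. /s/ is a voiceless obstruent between vowels /u/ and /i/, so it voices to [z]. /zamturefiseusiam/ → zamturevizeuziam.
Rule 2 (post-nasal voicing): /t/ is a voiceless stop immediately after the nasal /m/, so it voices to [d]. /zamturevizeuziam/ → zamdurevizeuziam.
Rule 3 (pre-rhotic lowering): /u/ is a high vowel immediately before /r/, so it lowers to [o]. /zamdurevizeuziam/ → zamdorevizeuziam.
Rule 4 (final i-epenthesis): the form ends in the consonant /m/, so [i] is inserted word-finally. /zamdorevizeuziam/ → zamdorevizeuziami.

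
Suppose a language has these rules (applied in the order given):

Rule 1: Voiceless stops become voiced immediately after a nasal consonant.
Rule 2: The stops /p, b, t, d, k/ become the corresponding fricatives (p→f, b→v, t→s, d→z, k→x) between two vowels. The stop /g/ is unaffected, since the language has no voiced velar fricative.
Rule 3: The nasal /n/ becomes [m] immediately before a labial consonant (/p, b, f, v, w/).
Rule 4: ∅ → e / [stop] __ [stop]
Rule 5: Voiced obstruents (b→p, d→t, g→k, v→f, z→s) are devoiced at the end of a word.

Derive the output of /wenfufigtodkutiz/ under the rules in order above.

wemfufigetodekusis

Rule 1 (post-nasal voicing): no segment meets the environment; /wenfufigtodkutiz/ is unchanged.
Rule 2 (intervocalic spirantization): /t/ is a stop between vowels /u/ and /i/, so it spirantizes to the fricative [s]. /wenfufigtodkutiz/ → wenfufigtodkusiz.
Rule 3 (nasal place assimilation): /n/ precedes the labial consonant /f/, so it assimilates in place to [m]. /wenfufigtodkusiz/ → wemfufigtodkusiz.
Rule 4 (stop-cluster e-epenthesis): /g/ and /t/ form a stop–stop cluster, so [e] is inserted between them. /d/ and /k/ form a stop–stop cluster, so [e] is inserted between them. /wemfufigtodkusiz/ → wemfufigetodekusiz.
Rule 5 (final devoicing): /z/ is a voiced obstruent in word-final position, so it devoices to [s]. /wemfufigetodekusiz/ → wemfufigetodekusis.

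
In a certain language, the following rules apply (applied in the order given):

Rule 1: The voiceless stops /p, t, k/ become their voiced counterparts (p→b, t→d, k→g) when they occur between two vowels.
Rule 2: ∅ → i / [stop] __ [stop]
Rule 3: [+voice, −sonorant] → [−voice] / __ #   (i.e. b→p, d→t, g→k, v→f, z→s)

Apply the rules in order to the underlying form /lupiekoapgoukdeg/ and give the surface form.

Rule 1 (intervocalic voicing): /p/ is a voiceless stop between vowels /u/ and /i/, so it voices to [b]. /k/ is a voiceless stop between vowels /e/ and /o/, so it voices to [g]. /lupiekoapgoukdeg/ → lubiegoapgoukdeg.
Rule 2 (stop-cluster i-epenthesis): /p/ and /g/ form a stop–stop cluster, so [i] is inserted between them. /k/ and /d/ form a stop–stop cluster, so [i] is inserted between them. /lubiegoapgoukdeg/ → lubiegoapigoukideg.
Rule 3 (final devoicing): /g/ is a voiced obstruent in word-final position, so it devoices to [k]. /lubiegoapigoukideg/ → lubiegoapigoukidek.

lubiegoapigoukidek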